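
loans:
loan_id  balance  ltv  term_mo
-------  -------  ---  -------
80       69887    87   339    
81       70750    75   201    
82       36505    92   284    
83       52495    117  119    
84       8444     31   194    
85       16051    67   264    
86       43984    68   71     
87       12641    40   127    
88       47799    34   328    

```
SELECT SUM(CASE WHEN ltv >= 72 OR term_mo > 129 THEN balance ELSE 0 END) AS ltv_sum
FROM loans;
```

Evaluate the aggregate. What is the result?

loan_id=80: ✓ → 69887
loan_id=81: ✓ → 70750
loan_id=82: ✓ → 36505
loan_id=83: ✓ → 52495
loan_id=84: ✓ → 8444
loan_id=85: ✓ → 16051
loan_id=86: ✗
loan_id=87: ✗
loan_id=88: ✓ → 47799
ltv_sum = 69887 + 70750 + 36505 + 52495 + 8444 + 16051 + 47799 = 301931

301931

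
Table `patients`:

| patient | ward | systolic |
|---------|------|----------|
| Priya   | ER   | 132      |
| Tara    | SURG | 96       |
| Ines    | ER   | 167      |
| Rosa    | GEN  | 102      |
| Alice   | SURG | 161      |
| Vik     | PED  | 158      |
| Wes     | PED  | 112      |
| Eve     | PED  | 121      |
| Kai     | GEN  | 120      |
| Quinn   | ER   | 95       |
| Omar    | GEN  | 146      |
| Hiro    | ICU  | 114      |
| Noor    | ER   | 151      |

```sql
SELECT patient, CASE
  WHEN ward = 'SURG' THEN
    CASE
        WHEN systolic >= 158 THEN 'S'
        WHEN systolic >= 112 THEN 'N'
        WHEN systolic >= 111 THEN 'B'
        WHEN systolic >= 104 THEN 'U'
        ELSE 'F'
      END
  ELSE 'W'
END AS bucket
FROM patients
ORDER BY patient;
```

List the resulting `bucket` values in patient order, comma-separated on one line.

patient=Alice: ward='SURG' → inner[systolic >= 158] → S
patient=Eve: ward='PED' → outer ELSE → W
patient=Hiro: ward='ICU' → outer ELSE → W
patient=Ines: ward='ER' → outer ELSE → W
patient=Kai: ward='GEN' → outer ELSE → W
patient=Noor: ward='ER' → outer ELSE → W
patient=Omar: ward='GEN' → outer ELSE → W
patient=Priya: ward='ER' → outer ELSE → W
patient=Quinn: ward='ER' → outer ELSE → W
patient=Rosa: ward='GEN' → outer ELSE → W
patient=Tara: ward='SURG' → inner[ELSE] → F
patient=Vik: ward='PED' → outer ELSE → W
patient=Wes: ward='PED' → outer ELSE → W

S, W, W, W, W, W, W, W, W, W, F, W, W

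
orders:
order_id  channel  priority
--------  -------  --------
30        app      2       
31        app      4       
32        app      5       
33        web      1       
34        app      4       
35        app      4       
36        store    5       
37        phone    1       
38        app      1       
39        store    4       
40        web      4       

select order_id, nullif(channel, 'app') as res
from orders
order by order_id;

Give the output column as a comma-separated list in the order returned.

order_id=30: channel=app vs app: equal → NULL
order_id=31: channel=app vs app: equal → NULL
order_id=32: channel=app vs app: equal → NULL
order_id=33: channel=web vs app: differ → web
order_id=34: channel=app vs app: equal → NULL
order_id=35: channel=app vs app: equal → NULL
order_id=36: channel=store vs app: differ → store
order_id=37: channel=phone vs app: differ → phone
order_id=38: channel=app vs app: equal → NULL
order_id=39: channel=store vs app: differ → store
order_id=40: channel=web vs app: differ → web

NULL, NULL, NULL, web, NULL, NULL, store, phone, NULL, store, web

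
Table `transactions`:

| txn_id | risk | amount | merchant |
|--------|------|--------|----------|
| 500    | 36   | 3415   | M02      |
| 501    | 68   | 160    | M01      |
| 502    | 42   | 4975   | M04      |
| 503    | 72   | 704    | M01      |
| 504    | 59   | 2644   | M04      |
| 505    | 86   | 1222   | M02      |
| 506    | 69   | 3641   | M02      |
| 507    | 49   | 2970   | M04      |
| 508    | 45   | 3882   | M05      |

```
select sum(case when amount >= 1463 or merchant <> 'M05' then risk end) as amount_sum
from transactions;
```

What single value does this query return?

526

txn_id=500: ✓ → 36
txn_id=501: ✓ → 68
txn_id=502: ✓ → 42
txn_id=503: ✓ → 72
txn_id=504: ✓ → 59
txn_id=505: ✓ → 86
txn_id=506: ✓ → 69
txn_id=507: ✓ → 49
txn_id=508: ✓ → 45
amount_sum = 36 + 68 + 42 + 72 + 59 + 86 + 69 + 49 + 45 = 526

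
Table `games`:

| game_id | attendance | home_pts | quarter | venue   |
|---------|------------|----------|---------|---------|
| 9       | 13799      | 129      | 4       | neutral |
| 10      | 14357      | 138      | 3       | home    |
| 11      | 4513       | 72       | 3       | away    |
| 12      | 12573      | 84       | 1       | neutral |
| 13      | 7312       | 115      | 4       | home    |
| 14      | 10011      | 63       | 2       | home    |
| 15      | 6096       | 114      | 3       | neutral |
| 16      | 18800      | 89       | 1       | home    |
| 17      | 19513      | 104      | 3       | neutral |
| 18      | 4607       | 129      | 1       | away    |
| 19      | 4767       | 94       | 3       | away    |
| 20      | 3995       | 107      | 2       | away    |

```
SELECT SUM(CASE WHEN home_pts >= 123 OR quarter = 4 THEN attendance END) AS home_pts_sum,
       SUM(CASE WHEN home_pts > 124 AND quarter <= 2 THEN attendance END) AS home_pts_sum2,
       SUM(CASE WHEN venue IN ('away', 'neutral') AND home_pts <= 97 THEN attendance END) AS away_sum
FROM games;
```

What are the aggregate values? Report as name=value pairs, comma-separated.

home_pts_sum=40075, home_pts_sum2=4607, away_sum=21853

[home_pts_sum: home_pts >= 123 OR quarter = 4]
game_id=9: ✓ → 13799
game_id=10: ✓ → 14357
game_id=11: ✗
game_id=12: ✗
game_id=13: ✓ → 7312
game_id=14: ✗
game_id=15: ✗
game_id=16: ✗
game_id=17: ✗
game_id=18: ✓ → 4607
game_id=19: ✗
game_id=20: ✗
home_pts_sum = 13799 + 14357 + 7312 + 4607 = 40075
—
[home_pts_sum2: home_pts > 124 AND quarter <= 2]
game_id=9: ✗
game_id=10: ✗
game_id=11: ✗
game_id=12: ✗
game_id=13: ✗
game_id=14: ✗
game_id=15: ✗
game_id=16: ✗
game_id=17: ✗
game_id=18: ✓ → 4607
game_id=19: ✗
game_id=20: ✗
home_pts_sum2 = 4607
—
[away_sum: venue IN ('away', 'neutral') AND home_pts <= 97]
game_id=9: ✗
game_id=10: ✗
game_id=11: ✓ → 4513
game_id=12: ✓ → 12573
game_id=13: ✗
game_id=14: ✗
game_id=15: ✗
game_id=16: ✗
game_id=17: ✗
game_id=18: ✗
game_id=19: ✓ → 4767
game_id=20: ✗
away_sum = 4513 + 12573 + 4767 = 21853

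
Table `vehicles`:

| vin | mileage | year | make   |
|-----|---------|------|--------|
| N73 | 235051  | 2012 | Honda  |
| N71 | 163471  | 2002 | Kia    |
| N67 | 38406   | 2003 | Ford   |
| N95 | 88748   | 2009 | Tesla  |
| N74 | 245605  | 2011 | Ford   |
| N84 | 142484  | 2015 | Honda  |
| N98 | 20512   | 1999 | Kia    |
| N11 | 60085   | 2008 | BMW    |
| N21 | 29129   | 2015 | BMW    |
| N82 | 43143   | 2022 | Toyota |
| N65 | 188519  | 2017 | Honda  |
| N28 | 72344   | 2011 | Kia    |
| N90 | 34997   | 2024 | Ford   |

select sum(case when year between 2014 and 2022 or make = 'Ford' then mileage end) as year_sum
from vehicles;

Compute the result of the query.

vin=N73: ✗
vin=N71: ✗
vin=N67: ✓ → 38406
vin=N95: ✗
vin=N74: ✓ → 245605
vin=N84: ✓ → 142484
vin=N98: ✗
vin=N11: ✗
vin=N21: ✓ → 29129
vin=N82: ✓ → 43143
vin=N65: ✓ → 188519
vin=N28: ✗
vin=N90: ✓ → 34997
year_sum = 38406 + 245605 + 142484 + 29129 + 43143 + 188519 + 34997 = 722283

722283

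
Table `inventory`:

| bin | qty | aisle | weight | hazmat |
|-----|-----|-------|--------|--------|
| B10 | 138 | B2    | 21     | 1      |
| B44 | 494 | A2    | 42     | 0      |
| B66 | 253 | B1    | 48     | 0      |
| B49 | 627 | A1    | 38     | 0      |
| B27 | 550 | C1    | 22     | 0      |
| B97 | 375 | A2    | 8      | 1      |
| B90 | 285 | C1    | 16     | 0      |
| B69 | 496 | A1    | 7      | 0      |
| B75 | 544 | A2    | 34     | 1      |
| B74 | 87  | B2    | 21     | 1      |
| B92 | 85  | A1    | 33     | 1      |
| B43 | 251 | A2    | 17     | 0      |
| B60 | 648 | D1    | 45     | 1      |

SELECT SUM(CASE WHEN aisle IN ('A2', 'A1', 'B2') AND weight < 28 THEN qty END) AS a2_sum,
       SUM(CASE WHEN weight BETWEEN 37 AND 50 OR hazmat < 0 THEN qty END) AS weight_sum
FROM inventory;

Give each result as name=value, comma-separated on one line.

[a2_sum: aisle IN ('A2', 'A1', 'B2') AND weight < 28]
bin=B10: ✓ → 138
bin=B44: ✗
bin=B66: ✗
bin=B49: ✗
bin=B27: ✗
bin=B97: ✓ → 375
bin=B90: ✗
bin=B69: ✓ → 496
bin=B75: ✗
bin=B74: ✓ → 87
bin=B92: ✗
bin=B43: ✓ → 251
bin=B60: ✗
a2_sum = 138 + 375 + 496 + 87 + 251 = 1347
—
[weight_sum: weight BETWEEN 37 AND 50 OR hazmat < 0]
bin=B10: ✗
bin=B44: ✓ → 494
bin=B66: ✓ → 253
bin=B49: ✓ → 627
bin=B27: ✗
bin=B97: ✗
bin=B90: ✗
bin=B69: ✗
bin=B75: ✗
bin=B74: ✗
bin=B92: ✗
bin=B43: ✗
bin=B60: ✓ → 648
weight_sum = 494 + 253 + 627 + 648 = 2022

a2_sum=1347, weight_sum=2022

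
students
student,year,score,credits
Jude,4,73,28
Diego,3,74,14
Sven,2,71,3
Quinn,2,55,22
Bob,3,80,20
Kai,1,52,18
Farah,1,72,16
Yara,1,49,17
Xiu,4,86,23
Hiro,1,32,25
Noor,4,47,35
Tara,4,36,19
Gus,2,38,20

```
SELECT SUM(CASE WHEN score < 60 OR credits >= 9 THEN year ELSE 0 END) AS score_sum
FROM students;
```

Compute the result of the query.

student=Jude: ✓ → 4
student=Diego: ✓ → 3
student=Sven: ✗
student=Quinn: ✓ → 2
student=Bob: ✓ → 3
student=Kai: ✓ → 1
student=Farah: ✓ → 1
student=Yara: ✓ → 1
student=Xiu: ✓ → 4
student=Hiro: ✓ → 1
student=Noor: ✓ → 4
student=Tara: ✓ → 4
student=Gus: ✓ → 2
score_sum = 4 + 3 + 2 + 3 + 1 + 1 + 1 + 4 + 1 + 4 + 4 + 2 = 30

30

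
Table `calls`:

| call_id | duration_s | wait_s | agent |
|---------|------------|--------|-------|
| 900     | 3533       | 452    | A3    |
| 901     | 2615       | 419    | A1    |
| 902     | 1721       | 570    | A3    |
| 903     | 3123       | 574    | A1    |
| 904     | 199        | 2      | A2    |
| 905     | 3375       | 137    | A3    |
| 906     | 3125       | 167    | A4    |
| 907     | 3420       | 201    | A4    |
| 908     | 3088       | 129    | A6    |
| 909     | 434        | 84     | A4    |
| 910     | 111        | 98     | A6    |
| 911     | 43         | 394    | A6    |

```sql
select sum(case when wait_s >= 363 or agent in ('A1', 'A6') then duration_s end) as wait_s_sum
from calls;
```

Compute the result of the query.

call_id=900: ✓ → 3533
call_id=901: ✓ → 2615
call_id=902: ✓ → 1721
call_id=903: ✓ → 3123
call_id=904: ✗
call_id=905: ✗
call_id=906: ✗
call_id=907: ✗
call_id=908: ✓ → 3088
call_id=909: ✗
call_id=910: ✓ → 111
call_id=911: ✓ → 43
wait_s_sum = 3533 + 2615 + 1721 + 3123 + 3088 + 111 + 43 = 14234

14234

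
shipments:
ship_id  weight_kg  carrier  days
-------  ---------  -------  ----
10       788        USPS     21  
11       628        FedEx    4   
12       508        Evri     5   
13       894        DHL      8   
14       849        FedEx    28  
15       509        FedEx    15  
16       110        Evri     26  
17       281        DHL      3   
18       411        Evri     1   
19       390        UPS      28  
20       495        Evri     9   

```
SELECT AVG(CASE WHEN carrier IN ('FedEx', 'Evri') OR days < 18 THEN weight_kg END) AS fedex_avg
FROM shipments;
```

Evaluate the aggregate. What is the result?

ship_id=10: ✗
ship_id=11: ✓ → 628
ship_id=12: ✓ → 508
ship_id=13: ✓ → 894
ship_id=14: ✓ → 849
ship_id=15: ✓ → 509
ship_id=16: ✓ → 110
ship_id=17: ✓ → 281
ship_id=18: ✓ → 411
ship_id=19: ✗
ship_id=20: ✓ → 495
fedex_avg = (628 + 508 + 894 + 849 + 509 + 110 + 281 + 411 + 495) / 9 = 520.5555555556

520.5555555556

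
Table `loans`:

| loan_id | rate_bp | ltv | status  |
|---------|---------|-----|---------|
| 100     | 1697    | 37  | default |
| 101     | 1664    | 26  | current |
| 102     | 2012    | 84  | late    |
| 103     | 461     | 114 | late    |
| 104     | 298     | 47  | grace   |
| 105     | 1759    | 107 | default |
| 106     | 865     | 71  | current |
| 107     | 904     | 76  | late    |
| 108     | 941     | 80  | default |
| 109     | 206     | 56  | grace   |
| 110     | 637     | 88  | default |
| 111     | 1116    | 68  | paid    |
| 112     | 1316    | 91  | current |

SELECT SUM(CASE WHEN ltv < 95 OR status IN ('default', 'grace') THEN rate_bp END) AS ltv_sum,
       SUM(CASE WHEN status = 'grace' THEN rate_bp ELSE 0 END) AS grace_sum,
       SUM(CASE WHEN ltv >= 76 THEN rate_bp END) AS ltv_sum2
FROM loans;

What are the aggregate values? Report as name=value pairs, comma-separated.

ltv_sum=13415, grace_sum=504, ltv_sum2=8030

[ltv_sum: ltv < 95 OR status IN ('default', 'grace')]
loan_id=100: ✓ → 1697
loan_id=101: ✓ → 1664
loan_id=102: ✓ → 2012
loan_id=103: ✗
loan_id=104: ✓ → 298
loan_id=105: ✓ → 1759
loan_id=106: ✓ → 865
loan_id=107: ✓ → 904
loan_id=108: ✓ → 941
loan_id=109: ✓ → 206
loan_id=110: ✓ → 637
loan_id=111: ✓ → 1116
loan_id=112: ✓ → 1316
ltv_sum = 1697 + 1664 + 2012 + 298 + 1759 + 865 + 904 + 941 + 206 + 637 + 1116 + 1316 = 13415
—
[grace_sum: status = 'grace']
loan_id=100: ✗
loan_id=101: ✗
loan_id=102: ✗
loan_id=103: ✗
loan_id=104: ✓ → 298
loan_id=105: ✗
loan_id=106: ✗
loan_id=107: ✗
loan_id=108: ✗
loan_id=109: ✓ → 206
loan_id=110: ✗
loan_id=111: ✗
loan_id=112: ✗
grace_sum = 298 + 206 = 504
—
[ltv_sum2: ltv >= 76]
loan_id=100: ✗
loan_id=101: ✗
loan_id=102: ✓ → 2012
loan_id=103: ✓ → 461
loan_id=104: ✗
loan_id=105: ✓ → 1759
loan_id=106: ✗
loan_id=107: ✓ → 904
loan_id=108: ✓ → 941
loan_id=109: ✗
loan_id=110: ✓ → 637
loan_id=111: ✗
loan_id=112: ✓ → 1316
ltv_sum2 = 2012 + 461 + 1759 + 904 + 941 + 637 + 1316 = 8030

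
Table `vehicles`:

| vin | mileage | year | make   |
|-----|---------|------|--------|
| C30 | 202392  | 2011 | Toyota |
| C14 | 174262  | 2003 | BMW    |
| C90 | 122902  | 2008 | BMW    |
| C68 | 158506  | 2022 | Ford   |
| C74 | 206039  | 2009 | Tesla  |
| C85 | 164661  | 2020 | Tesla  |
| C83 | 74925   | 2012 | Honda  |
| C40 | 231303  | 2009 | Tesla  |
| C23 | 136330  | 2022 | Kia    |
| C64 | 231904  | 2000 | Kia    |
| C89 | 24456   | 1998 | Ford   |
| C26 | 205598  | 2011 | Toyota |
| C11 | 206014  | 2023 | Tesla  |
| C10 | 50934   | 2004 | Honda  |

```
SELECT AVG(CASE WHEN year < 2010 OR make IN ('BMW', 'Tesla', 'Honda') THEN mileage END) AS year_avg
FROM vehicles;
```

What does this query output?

148740

vin=C30: ✗
vin=C14: ✓ → 174262
vin=C90: ✓ → 122902
vin=C68: ✗
vin=C74: ✓ → 206039
vin=C85: ✓ → 164661
vin=C83: ✓ → 74925
vin=C40: ✓ → 231303
vin=C23: ✗
vin=C64: ✓ → 231904
vin=C89: ✓ → 24456
vin=C26: ✗
vin=C11: ✓ → 206014
vin=C10: ✓ → 50934
year_avg = (174262 + 122902 + 206039 + 164661 + 74925 + 231303 + 231904 + 24456 + 206014 + 50934) / 10 = 148740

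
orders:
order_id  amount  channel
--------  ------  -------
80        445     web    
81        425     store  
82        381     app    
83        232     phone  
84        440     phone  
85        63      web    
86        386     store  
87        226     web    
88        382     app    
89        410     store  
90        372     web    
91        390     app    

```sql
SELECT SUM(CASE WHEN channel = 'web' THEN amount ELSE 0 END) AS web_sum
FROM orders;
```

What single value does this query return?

1106

order_id=80: ✓ → 445
order_id=81: ✗
order_id=82: ✗
order_id=83: ✗
order_id=84: ✗
order_id=85: ✓ → 63
order_id=86: ✗
order_id=87: ✓ → 226
order_id=88: ✗
order_id=89: ✗
order_id=90: ✓ → 372
order_id=91: ✗
web_sum = 445 + 63 + 226 + 372 = 1106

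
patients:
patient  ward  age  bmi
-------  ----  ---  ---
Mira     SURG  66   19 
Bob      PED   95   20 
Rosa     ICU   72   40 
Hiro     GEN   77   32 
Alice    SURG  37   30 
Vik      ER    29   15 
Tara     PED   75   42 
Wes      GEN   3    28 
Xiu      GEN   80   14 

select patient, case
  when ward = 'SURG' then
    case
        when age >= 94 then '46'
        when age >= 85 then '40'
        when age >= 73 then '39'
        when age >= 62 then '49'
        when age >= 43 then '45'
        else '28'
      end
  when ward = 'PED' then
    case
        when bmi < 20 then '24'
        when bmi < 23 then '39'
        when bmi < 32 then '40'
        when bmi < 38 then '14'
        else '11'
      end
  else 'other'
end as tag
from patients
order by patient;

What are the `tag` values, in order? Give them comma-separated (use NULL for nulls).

28, 39, other, 49, other, 11, other, other, other

patient=Alice: ward='SURG' → inner[ELSE] → 28
patient=Bob: ward='PED' → inner[bmi < 23] → 39
patient=Hiro: ward='GEN' → outer ELSE → other
patient=Mira: ward='SURG' → inner[age >= 62] → 49
patient=Rosa: ward='ICU' → outer ELSE → other
patient=Tara: ward='PED' → inner[ELSE] → 11
patient=Vik: ward='ER' → outer ELSE → other
patient=Wes: ward='GEN' → outer ELSE → other
patient=Xiu: ward='GEN' → outer ELSE → other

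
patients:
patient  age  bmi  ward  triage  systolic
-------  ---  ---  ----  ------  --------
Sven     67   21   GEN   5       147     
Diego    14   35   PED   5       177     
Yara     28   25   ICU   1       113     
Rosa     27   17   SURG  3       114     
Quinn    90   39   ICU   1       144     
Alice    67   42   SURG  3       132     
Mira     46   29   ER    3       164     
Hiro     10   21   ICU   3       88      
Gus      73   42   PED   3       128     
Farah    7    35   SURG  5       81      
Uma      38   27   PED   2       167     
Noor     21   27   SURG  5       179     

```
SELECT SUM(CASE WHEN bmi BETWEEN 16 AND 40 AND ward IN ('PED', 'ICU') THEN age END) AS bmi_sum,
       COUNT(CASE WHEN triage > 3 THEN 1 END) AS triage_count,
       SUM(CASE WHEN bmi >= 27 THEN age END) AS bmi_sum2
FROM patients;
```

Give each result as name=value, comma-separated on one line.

bmi_sum=180, triage_count=4, bmi_sum2=356

[bmi_sum: bmi BETWEEN 16 AND 40 AND ward IN ('PED', 'ICU')]
patient=Sven: ✗
patient=Diego: ✓ → 14
patient=Yara: ✓ → 28
patient=Rosa: ✗
patient=Quinn: ✓ → 90
patient=Alice: ✗
patient=Mira: ✗
patient=Hiro: ✓ → 10
patient=Gus: ✗
patient=Farah: ✗
patient=Uma: ✓ → 38
patient=Noor: ✗
bmi_sum = 14 + 28 + 90 + 10 + 38 = 180
—
[triage_count: triage > 3]
patient=Sven: ✓ → 1
patient=Diego: ✓ → 1
patient=Yara: ✗
patient=Rosa: ✗
patient=Quinn: ✗
patient=Alice: ✗
patient=Mira: ✗
patient=Hiro: ✗
patient=Gus: ✗
patient=Farah: ✓ → 1
patient=Uma: ✗
patient=Noor: ✓ → 1
triage_count = COUNT(1, 1, 1, 1) = 4
—
[bmi_sum2: bmi >= 27]
patient=Sven: ✗
patient=Diego: ✓ → 14
patient=Yara: ✗
patient=Rosa: ✗
patient=Quinn: ✓ → 90
patient=Alice: ✓ → 67
patient=Mira: ✓ → 46
patient=Hiro: ✗
patient=Gus: ✓ → 73
patient=Farah: ✓ → 7
patient=Uma: ✓ → 38
patient=Noor: ✓ → 21
bmi_sum2 = 14 + 90 + 67 + 46 + 73 + 7 + 38 + 21 = 356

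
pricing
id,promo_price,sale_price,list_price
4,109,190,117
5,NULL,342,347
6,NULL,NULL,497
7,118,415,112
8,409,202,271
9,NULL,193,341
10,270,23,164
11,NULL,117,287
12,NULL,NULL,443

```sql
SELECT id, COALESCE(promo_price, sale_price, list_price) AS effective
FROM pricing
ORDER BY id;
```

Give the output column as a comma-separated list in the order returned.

109, 342, 497, 118, 409, 193, 270, 117, 443

id=4: promo_price=109 → 109
id=5: promo_price=NULL, sale_price=342 → 342
id=6: promo_price=NULL, sale_price=NULL, list_price=497 → 497
id=7: promo_price=118 → 118
id=8: promo_price=409 → 409
id=9: promo_price=NULL, sale_price=193 → 193
id=10: promo_price=270 → 270
id=11: promo_price=NULL, sale_price=117 → 117
id=12: promo_price=NULL, sale_price=NULL, list_price=443 → 443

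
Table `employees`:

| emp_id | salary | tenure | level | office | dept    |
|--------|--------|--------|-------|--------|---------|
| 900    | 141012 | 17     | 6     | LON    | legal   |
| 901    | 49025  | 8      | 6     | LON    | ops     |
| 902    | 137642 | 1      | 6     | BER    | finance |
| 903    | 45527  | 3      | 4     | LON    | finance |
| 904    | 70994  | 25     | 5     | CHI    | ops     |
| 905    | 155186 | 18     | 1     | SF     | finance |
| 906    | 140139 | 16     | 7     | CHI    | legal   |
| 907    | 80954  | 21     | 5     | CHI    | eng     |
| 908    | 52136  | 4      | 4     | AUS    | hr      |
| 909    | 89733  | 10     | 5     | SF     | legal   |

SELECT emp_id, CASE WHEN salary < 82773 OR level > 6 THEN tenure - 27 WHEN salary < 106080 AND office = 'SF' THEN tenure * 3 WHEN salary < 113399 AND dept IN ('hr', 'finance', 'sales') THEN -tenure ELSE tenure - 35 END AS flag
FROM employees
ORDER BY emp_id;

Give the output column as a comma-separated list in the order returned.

-18, -19, -34, -24, -2, -17, -11, -6, -23, 30

emp_id=900: ELSE → -18
emp_id=901: salary < 82773 OR level > 6 → -19
emp_id=902: ELSE → -34
emp_id=903: salary < 82773 OR level > 6 → -24
emp_id=904: salary < 82773 OR level > 6 → -2
emp_id=905: ELSE → -17
emp_id=906: salary < 82773 OR level > 6 → -11
emp_id=907: salary < 82773 OR level > 6 → -6
emp_id=908: salary < 82773 OR level > 6 → -23
emp_id=909: salary < 106080 AND office = 'SF' → 30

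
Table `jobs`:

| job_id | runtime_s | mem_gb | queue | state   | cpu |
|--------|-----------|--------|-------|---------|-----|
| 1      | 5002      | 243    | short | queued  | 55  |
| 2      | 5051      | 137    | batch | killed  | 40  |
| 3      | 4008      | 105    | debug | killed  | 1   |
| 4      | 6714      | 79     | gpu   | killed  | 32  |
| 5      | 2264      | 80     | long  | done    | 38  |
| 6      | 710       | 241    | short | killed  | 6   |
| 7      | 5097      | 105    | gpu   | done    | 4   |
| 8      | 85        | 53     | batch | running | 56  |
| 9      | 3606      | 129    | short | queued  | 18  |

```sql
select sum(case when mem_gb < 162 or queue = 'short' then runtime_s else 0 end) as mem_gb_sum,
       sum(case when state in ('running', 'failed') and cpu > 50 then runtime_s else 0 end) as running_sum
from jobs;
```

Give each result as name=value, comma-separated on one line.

[mem_gb_sum: mem_gb < 162 or queue = 'short']
job_id=1: ✓ → 5002
job_id=2: ✓ → 5051
job_id=3: ✓ → 4008
job_id=4: ✓ → 6714
job_id=5: ✓ → 2264
job_id=6: ✓ → 710
job_id=7: ✓ → 5097
job_id=8: ✓ → 85
job_id=9: ✓ → 3606
mem_gb_sum = 5002 + 5051 + 4008 + 6714 + 2264 + 710 + 5097 + 85 + 3606 = 32537
—
[running_sum: state in ('running', 'failed') and cpu > 50]
job_id=1: ✗
job_id=2: ✗
job_id=3: ✗
job_id=4: ✗
job_id=5: ✗
job_id=6: ✗
job_id=7: ✗
job_id=8: ✓ → 85
job_id=9: ✗
running_sum = 85

mem_gb_sum=32537, running_sum=85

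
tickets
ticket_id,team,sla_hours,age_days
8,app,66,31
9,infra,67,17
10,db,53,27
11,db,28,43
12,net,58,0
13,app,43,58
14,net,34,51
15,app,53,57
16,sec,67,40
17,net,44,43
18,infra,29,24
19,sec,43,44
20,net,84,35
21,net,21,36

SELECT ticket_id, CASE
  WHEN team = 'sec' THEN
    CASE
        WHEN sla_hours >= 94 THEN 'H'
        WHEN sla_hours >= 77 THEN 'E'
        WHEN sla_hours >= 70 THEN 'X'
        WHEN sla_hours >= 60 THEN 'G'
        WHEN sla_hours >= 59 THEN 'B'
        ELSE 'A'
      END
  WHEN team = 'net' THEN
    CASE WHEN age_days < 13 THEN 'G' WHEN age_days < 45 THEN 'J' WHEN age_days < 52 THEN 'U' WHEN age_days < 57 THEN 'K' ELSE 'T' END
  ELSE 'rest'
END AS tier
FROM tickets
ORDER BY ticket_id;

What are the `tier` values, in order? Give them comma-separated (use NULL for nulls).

ticket_id=8: team='app' → outer ELSE → rest
ticket_id=9: team='infra' → outer ELSE → rest
ticket_id=10: team='db' → outer ELSE → rest
ticket_id=11: team='db' → outer ELSE → rest
ticket_id=12: team='net' → inner[age_days < 13] → G
ticket_id=13: team='app' → outer ELSE → rest
ticket_id=14: team='net' → inner[age_days < 52] → U
ticket_id=15: team='app' → outer ELSE → rest
ticket_id=16: team='sec' → inner[sla_hours >= 60] → G
ticket_id=17: team='net' → inner[age_days < 45] → J
ticket_id=18: team='infra' → outer ELSE → rest
ticket_id=19: team='sec' → inner[ELSE] → A
ticket_id=20: team='net' → inner[age_days < 45] → J
ticket_id=21: team='net' → inner[age_days < 45] → J

rest, rest, rest, rest, G, rest, U, rest, G, J, rest, A, J, J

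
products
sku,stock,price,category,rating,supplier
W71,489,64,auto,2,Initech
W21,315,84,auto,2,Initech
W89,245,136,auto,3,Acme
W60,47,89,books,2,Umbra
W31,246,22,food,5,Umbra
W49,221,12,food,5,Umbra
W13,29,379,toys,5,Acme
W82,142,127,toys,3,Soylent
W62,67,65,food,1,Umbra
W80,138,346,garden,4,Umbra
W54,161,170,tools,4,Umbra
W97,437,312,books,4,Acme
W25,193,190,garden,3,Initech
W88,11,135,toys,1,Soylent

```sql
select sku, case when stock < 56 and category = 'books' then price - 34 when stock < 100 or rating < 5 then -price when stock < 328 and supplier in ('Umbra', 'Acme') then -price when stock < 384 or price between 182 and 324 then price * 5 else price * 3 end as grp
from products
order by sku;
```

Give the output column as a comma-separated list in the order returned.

sku=W13: stock < 100 or rating < 5 → -379
sku=W21: stock < 100 or rating < 5 → -84
sku=W25: stock < 100 or rating < 5 → -190
sku=W31: stock < 328 and supplier in ('Umbra', 'Acme') → -22
sku=W49: stock < 328 and supplier in ('Umbra', 'Acme') → -12
sku=W54: stock < 100 or rating < 5 → -170
sku=W60: stock < 56 and category = 'books' → 55
sku=W62: stock < 100 or rating < 5 → -65
sku=W71: stock < 100 or rating < 5 → -64
sku=W80: stock < 100 or rating < 5 → -346
sku=W82: stock < 100 or rating < 5 → -127
sku=W88: stock < 100 or rating < 5 → -135
sku=W89: stock < 100 or rating < 5 → -136
sku=W97: stock < 100 or rating < 5 → -312

-379, -84, -190, -22, -12, -170, 55, -65, -64, -346, -127, -135, -136, -312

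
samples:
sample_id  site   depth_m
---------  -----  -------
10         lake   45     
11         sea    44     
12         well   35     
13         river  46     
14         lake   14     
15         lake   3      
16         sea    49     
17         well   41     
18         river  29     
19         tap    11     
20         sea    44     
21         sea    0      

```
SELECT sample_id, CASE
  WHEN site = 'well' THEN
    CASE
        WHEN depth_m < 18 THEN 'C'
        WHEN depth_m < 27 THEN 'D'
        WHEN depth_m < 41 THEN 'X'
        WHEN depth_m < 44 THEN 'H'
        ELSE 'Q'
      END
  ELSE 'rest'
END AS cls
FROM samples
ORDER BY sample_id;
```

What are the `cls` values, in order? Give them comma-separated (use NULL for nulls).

rest, rest, X, rest, rest, rest, rest, H, rest, rest, rest, rest

sample_id=10: site='lake' → outer ELSE → rest
sample_id=11: site='sea' → outer ELSE → rest
sample_id=12: site='well' → inner[depth_m < 41] → X
sample_id=13: site='river' → outer ELSE → rest
sample_id=14: site='lake' → outer ELSE → rest
sample_id=15: site='lake' → outer ELSE → rest
sample_id=16: site='sea' → outer ELSE → rest
sample_id=17: site='well' → inner[depth_m < 44] → H
sample_id=18: site='river' → outer ELSE → rest
sample_id=19: site='tap' → outer ELSE → rest
sample_id=20: site='sea' → outer ELSE → rest
sample_id=21: site='sea' → outer ELSE → rest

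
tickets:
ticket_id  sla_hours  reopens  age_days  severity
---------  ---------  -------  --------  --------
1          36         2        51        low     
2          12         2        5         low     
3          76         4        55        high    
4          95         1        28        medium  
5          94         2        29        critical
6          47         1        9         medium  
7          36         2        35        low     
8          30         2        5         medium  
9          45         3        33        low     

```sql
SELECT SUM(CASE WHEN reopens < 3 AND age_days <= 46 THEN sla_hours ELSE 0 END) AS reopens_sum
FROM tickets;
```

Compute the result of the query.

ticket_id=1: ✗
ticket_id=2: ✓ → 12
ticket_id=3: ✗
ticket_id=4: ✓ → 95
ticket_id=5: ✓ → 94
ticket_id=6: ✓ → 47
ticket_id=7: ✓ → 36
ticket_id=8: ✓ → 30
ticket_id=9: ✗
reopens_sum = 12 + 95 + 94 + 47 + 36 + 30 = 314

314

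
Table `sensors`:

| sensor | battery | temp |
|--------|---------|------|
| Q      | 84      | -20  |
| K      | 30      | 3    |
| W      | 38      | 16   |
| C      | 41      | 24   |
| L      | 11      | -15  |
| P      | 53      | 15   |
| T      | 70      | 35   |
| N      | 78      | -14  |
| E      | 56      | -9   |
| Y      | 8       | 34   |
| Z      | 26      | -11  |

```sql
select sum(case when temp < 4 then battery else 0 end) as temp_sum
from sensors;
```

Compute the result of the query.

285

sensor=Q: ✓ → 84
sensor=K: ✓ → 30
sensor=W: ✗
sensor=C: ✗
sensor=L: ✓ → 11
sensor=P: ✗
sensor=T: ✗
sensor=N: ✓ → 78
sensor=E: ✓ → 56
sensor=Y: ✗
sensor=Z: ✓ → 26
temp_sum = 84 + 30 + 11 + 78 + 56 + 26 = 285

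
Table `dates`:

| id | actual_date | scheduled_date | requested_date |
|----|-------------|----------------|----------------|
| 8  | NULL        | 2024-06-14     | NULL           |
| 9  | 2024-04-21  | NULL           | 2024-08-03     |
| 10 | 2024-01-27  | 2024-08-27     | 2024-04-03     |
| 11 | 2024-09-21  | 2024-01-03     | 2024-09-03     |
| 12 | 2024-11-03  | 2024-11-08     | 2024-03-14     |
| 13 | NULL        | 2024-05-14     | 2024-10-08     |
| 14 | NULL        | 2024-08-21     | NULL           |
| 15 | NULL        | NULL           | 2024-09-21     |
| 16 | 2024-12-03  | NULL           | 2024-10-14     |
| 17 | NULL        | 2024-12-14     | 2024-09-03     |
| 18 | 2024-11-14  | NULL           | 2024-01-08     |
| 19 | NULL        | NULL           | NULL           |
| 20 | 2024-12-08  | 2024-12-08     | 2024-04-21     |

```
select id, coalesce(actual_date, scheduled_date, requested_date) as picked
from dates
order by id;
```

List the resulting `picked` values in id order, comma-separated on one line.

id=8: actual_date=NULL, scheduled_date=2024-06-14 → 2024-06-14
id=9: actual_date=2024-04-21 → 2024-04-21
id=10: actual_date=2024-01-27 → 2024-01-27
id=11: actual_date=2024-09-21 → 2024-09-21
id=12: actual_date=2024-11-03 → 2024-11-03
id=13: actual_date=NULL, scheduled_date=2024-05-14 → 2024-05-14
id=14: actual_date=NULL, scheduled_date=2024-08-21 → 2024-08-21
id=15: actual_date=NULL, scheduled_date=NULL, requested_date=2024-09-21 → 2024-09-21
id=16: actual_date=2024-12-03 → 2024-12-03
id=17: actual_date=NULL, scheduled_date=2024-12-14 → 2024-12-14
id=18: actual_date=2024-11-14 → 2024-11-14
id=19: actual_date=NULL, scheduled_date=NULL, requested_date=NULL (all NULL) → NULL
id=20: actual_date=2024-12-08 → 2024-12-08

2024-06-14, 2024-04-21, 2024-01-27, 2024-09-21, 2024-11-03, 2024-05-14, 2024-08-21, 2024-09-21, 2024-12-03, 2024-12-14, 2024-11-14, NULL, 2024-12-08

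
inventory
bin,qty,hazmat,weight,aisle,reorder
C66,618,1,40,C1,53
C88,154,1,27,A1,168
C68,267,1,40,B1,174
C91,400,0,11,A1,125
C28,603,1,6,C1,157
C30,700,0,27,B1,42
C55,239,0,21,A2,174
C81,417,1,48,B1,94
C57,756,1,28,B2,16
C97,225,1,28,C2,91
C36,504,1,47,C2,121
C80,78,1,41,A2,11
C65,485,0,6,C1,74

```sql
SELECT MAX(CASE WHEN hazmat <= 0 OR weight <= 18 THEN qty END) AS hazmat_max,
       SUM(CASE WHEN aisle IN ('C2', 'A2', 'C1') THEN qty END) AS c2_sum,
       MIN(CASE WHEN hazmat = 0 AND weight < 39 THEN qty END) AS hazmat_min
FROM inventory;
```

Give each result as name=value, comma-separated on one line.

[hazmat_max: hazmat <= 0 OR weight <= 18]
bin=C66: ✗
bin=C88: ✗
bin=C68: ✗
bin=C91: ✓ → 400
bin=C28: ✓ → 603
bin=C30: ✓ → 700
bin=C55: ✓ → 239
bin=C81: ✗
bin=C57: ✗
bin=C97: ✗
bin=C36: ✗
bin=C80: ✗
bin=C65: ✓ → 485
hazmat_max = MAX(400, 603, 700, 239, 485) = 700
—
[c2_sum: aisle IN ('C2', 'A2', 'C1')]
bin=C66: ✓ → 618
bin=C88: ✗
bin=C68: ✗
bin=C91: ✗
bin=C28: ✓ → 603
bin=C30: ✗
bin=C55: ✓ → 239
bin=C81: ✗
bin=C57: ✗
bin=C97: ✓ → 225
bin=C36: ✓ → 504
bin=C80: ✓ → 78
bin=C65: ✓ → 485
c2_sum = 618 + 603 + 239 + 225 + 504 + 78 + 485 = 2752
—
[hazmat_min: hazmat = 0 AND weight < 39]
bin=C66: ✗
bin=C88: ✗
bin=C68: ✗
bin=C91: ✓ → 400
bin=C28: ✗
bin=C30: ✓ → 700
bin=C55: ✓ → 239
bin=C81: ✗
bin=C57: ✗
bin=C97: ✗
bin=C36: ✗
bin=C80: ✗
bin=C65: ✓ → 485
hazmat_min = MIN(400, 700, 239, 485) = 239

hazmat_max=700, c2_sum=2752, hazmat_min=239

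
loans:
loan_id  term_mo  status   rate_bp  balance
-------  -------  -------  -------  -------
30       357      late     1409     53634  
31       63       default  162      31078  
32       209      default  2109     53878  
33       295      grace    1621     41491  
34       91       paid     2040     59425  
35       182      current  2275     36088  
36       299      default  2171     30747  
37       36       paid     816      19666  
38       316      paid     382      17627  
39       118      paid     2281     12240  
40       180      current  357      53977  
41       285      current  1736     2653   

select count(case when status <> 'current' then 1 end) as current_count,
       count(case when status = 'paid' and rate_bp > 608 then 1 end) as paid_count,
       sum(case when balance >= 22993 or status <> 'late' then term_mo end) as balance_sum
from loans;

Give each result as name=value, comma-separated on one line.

current_count=9, paid_count=3, balance_sum=2431

[current_count: status <> 'current']
loan_id=30: ✓ → 1
loan_id=31: ✓ → 1
loan_id=32: ✓ → 1
loan_id=33: ✓ → 1
loan_id=34: ✓ → 1
loan_id=35: ✗
loan_id=36: ✓ → 1
loan_id=37: ✓ → 1
loan_id=38: ✓ → 1
loan_id=39: ✓ → 1
loan_id=40: ✗
loan_id=41: ✗
current_count = COUNT(1, 1, 1, 1, 1, 1, 1, 1, 1) = 9
—
[paid_count: status = 'paid' and rate_bp > 608]
loan_id=30: ✗
loan_id=31: ✗
loan_id=32: ✗
loan_id=33: ✗
loan_id=34: ✓ → 1
loan_id=35: ✗
loan_id=36: ✗
loan_id=37: ✓ → 1
loan_id=38: ✗
loan_id=39: ✓ → 1
loan_id=40: ✗
loan_id=41: ✗
paid_count = COUNT(1, 1, 1) = 3
—
[balance_sum: balance >= 22993 or status <> 'late']
loan_id=30: ✓ → 357
loan_id=31: ✓ → 63
loan_id=32: ✓ → 209
loan_id=33: ✓ → 295
loan_id=34: ✓ → 91
loan_id=35: ✓ → 182
loan_id=36: ✓ → 299
loan_id=37: ✓ → 36
loan_id=38: ✓ → 316
loan_id=39: ✓ → 118
loan_id=40: ✓ → 180
loan_id=41: ✓ → 285
balance_sum = 357 + 63 + 209 + 295 + 91 + 182 + 299 + 36 + 316 + 118 + 180 + 285 = 2431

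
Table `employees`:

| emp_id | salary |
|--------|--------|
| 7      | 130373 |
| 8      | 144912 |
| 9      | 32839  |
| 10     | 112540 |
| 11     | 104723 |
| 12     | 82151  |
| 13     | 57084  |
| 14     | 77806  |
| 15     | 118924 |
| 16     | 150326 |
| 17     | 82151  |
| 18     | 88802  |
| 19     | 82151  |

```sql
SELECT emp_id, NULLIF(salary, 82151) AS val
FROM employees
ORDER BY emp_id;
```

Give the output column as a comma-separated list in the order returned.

emp_id=7: salary=130373 vs 82151: differ → 130373
emp_id=8: salary=144912 vs 82151: differ → 144912
emp_id=9: salary=32839 vs 82151: differ → 32839
emp_id=10: salary=112540 vs 82151: differ → 112540
emp_id=11: salary=104723 vs 82151: differ → 104723
emp_id=12: salary=82151 vs 82151: equal → NULL
emp_id=13: salary=57084 vs 82151: differ → 57084
emp_id=14: salary=77806 vs 82151: differ → 77806
emp_id=15: salary=118924 vs 82151: differ → 118924
emp_id=16: salary=150326 vs 82151: differ → 150326
emp_id=17: salary=82151 vs 82151: equal → NULL
emp_id=18: salary=88802 vs 82151: differ → 88802
emp_id=19: salary=82151 vs 82151: equal → NULL

130373, 144912, 32839, 112540, 104723, NULL, 57084, 77806, 118924, 150326, NULL, 88802, NULL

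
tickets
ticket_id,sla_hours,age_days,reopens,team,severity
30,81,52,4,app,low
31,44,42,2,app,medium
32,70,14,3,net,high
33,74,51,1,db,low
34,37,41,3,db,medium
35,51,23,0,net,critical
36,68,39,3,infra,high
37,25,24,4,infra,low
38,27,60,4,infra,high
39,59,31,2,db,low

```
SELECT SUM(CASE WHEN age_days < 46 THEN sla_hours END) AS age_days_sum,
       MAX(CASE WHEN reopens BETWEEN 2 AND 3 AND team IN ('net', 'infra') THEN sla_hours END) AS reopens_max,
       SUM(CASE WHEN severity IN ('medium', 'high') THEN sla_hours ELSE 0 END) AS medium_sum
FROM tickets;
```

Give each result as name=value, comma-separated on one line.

[age_days_sum: age_days < 46]
ticket_id=30: ✗
ticket_id=31: ✓ → 44
ticket_id=32: ✓ → 70
ticket_id=33: ✗
ticket_id=34: ✓ → 37
ticket_id=35: ✓ → 51
ticket_id=36: ✓ → 68
ticket_id=37: ✓ → 25
ticket_id=38: ✗
ticket_id=39: ✓ → 59
age_days_sum = 44 + 70 + 37 + 51 + 68 + 25 + 59 = 354
—
[reopens_max: reopens BETWEEN 2 AND 3 AND team IN ('net', 'infra')]
ticket_id=30: ✗
ticket_id=31: ✗
ticket_id=32: ✓ → 70
ticket_id=33: ✗
ticket_id=34: ✗
ticket_id=35: ✗
ticket_id=36: ✓ → 68
ticket_id=37: ✗
ticket_id=38: ✗
ticket_id=39: ✗
reopens_max = MAX(70, 68) = 70
—
[medium_sum: severity IN ('medium', 'high')]
ticket_id=30: ✗
ticket_id=31: ✓ → 44
ticket_id=32: ✓ → 70
ticket_id=33: ✗
ticket_id=34: ✓ → 37
ticket_id=35: ✗
ticket_id=36: ✓ → 68
ticket_id=37: ✗
ticket_id=38: ✓ → 27
ticket_id=39: ✗
medium_sum = 44 + 70 + 37 + 68 + 27 = 246

age_days_sum=354, reopens_max=70, medium_sum=246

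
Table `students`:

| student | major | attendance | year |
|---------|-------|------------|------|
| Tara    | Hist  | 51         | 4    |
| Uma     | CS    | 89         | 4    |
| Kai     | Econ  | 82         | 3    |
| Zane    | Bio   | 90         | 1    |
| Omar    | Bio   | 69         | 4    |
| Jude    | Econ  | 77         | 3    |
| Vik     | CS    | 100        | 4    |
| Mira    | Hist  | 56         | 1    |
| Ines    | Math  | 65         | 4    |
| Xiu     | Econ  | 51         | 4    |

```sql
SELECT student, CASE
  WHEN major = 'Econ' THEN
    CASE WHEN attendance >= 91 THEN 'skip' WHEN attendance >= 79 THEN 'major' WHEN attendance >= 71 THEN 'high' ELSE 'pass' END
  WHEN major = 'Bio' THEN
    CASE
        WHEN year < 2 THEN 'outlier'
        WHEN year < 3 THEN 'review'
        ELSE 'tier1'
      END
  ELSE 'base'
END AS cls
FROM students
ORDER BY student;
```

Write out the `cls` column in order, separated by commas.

student=Ines: major='Math' → outer ELSE → base
student=Jude: major='Econ' → inner[attendance >= 71] → high
student=Kai: major='Econ' → inner[attendance >= 79] → major
student=Mira: major='Hist' → outer ELSE → base
student=Omar: major='Bio' → inner[ELSE] → tier1
student=Tara: major='Hist' → outer ELSE → base
student=Uma: major='CS' → outer ELSE → base
student=Vik: major='CS' → outer ELSE → base
student=Xiu: major='Econ' → inner[ELSE] → pass
student=Zane: major='Bio' → inner[year < 2] → outlier

base, high, major, base, tier1, base, base, base, pass, outlier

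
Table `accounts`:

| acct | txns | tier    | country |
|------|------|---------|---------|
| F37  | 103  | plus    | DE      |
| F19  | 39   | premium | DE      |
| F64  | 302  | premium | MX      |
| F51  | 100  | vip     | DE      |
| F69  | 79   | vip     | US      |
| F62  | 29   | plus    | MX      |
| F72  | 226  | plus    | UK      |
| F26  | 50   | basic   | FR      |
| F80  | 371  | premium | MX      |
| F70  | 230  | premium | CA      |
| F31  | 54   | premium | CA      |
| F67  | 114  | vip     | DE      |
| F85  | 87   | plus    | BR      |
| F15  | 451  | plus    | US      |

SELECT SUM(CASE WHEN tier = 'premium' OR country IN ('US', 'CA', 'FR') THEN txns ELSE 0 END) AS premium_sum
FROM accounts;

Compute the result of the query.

acct=F37: ✗
acct=F19: ✓ → 39
acct=F64: ✓ → 302
acct=F51: ✗
acct=F69: ✓ → 79
acct=F62: ✗
acct=F72: ✗
acct=F26: ✓ → 50
acct=F80: ✓ → 371
acct=F70: ✓ → 230
acct=F31: ✓ → 54
acct=F67: ✗
acct=F85: ✗
acct=F15: ✓ → 451
premium_sum = 39 + 302 + 79 + 50 + 371 + 230 + 54 + 451 = 1576

1576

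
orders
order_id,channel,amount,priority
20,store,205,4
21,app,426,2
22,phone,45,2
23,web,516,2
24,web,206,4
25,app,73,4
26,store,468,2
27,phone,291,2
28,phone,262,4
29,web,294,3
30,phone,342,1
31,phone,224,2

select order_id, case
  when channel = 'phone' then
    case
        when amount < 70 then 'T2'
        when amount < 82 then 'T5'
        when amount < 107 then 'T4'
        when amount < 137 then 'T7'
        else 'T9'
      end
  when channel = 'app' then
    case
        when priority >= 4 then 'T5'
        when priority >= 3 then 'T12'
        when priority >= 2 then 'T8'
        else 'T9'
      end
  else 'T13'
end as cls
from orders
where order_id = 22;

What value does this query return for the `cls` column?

T2

order_id = 22: channel=phone, amount=45, priority=2.
channel='phone' → inner[amount < 70] → T2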